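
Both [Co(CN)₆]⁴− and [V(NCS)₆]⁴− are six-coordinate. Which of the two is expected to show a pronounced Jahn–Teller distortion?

[Co(CN)₆]⁴−: Summing ligand charges against the −4 overall charge gives an oxidation state of +2 for cobalt. Co sits in group 9, so the d-electron count is 9 − 2 = 7. Cyanide is a strong-field ligand (high in the spectrochemical series) for a first-row metal, so the complex is low-spin. The t₂g⁶e_g¹ (low-spin) configuration has an unevenly filled e_g set; the Jahn–Teller theorem predicts a tetragonal distortion (typically axial elongation) to lift the degeneracy.
[V(NCS)₆]⁴−: Summing ligand charges against the −4 overall charge gives an oxidation state of +2 for vanadium. Vanadium is a group-5 element; V(II) is therefore d³. The d³ configuration leaves the e_g set evenly filled (or empty) — no strong Jahn–Teller driving force.

[Co(CN)₆]⁴−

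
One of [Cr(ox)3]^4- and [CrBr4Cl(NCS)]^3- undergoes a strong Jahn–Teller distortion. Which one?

[Cr(ox)3]^4-: Ligand charges: each oxalate is −2. With an overall charge of −4 the chromium centre must be in the +2 oxidation state. Chromium is a group-6 element; Cr(II) is therefore d⁴. Oxalate is a weak-field ligand for a first-row metal, so the complex is high-spin. The t₂g³e_g¹ (high-spin) configuration has an unevenly filled e_g set; the Jahn–Teller theorem predicts a tetragonal distortion (typically axial elongation) to lift the degeneracy.
[CrBr4Cl(NCS)]^3-: Ligand charges: each bromide is −1; each chloride is −1; each isothiocyanate is −1. With an overall charge of −3 the chromium centre must be in the +3 oxidation state. Cr sits in group 6, so the d-electron count is 6 − 3 = 3. The d³ configuration leaves the e_g set evenly filled (or empty) — no strong Jahn–Teller driving force.

[Cr(ox)3]^4-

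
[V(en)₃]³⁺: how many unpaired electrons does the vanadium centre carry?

2

Ethylenediamine is neutral; balancing the +3 overall charge requires V(III).
Group 5 minus oxidation state 3 gives a d² configuration.
Counting donor atoms: 3×ethylenediamine (bidentate) → 6 donors. Coordination number = 6.
In an octahedral field the d² configuration is t₂g²e_g⁰ (only one arrangement possible), giving 2 unpaired electrons.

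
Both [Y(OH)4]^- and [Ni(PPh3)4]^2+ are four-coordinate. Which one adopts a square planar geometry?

[Ni(PPh3)4]^2+

For [Y(OH)4]^-: Ligand charges: each hydroxide is −1. With an overall charge of −1 the yttrium centre must be in the +3 oxidation state. Yttrium is a group-3 element; Y(III) is therefore d⁰. A d⁰ ion has no crystal-field stabilisation preference between square planar and tetrahedral, so four ligands adopt the sterically favoured tetrahedral geometry. → tetrahedral.
For [Ni(PPh3)4]^2+: Ligand charges: triphenylphosphine is neutral. With an overall charge of +2 the nickel centre must be in the +2 oxidation state. Nickel is a group-10 element; Ni(II) is therefore d⁸. Triphenylphosphine is a strong-field ligand (high in the spectrochemical series). A 3d d⁸ ion with strong-field ligands gains enough CFSE to favour square planar over tetrahedral. → square planar.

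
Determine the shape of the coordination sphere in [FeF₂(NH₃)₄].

octahedral

Ligand charges: each fluoride is −1; ammonia is neutral. With an overall charge of 0 the iron centre must be in the +2 oxidation state.
Fe sits in group 8, so the d-electron count is 8 − 2 = 6.
Coordination number: 6.
Six donors around a single metal centre give an octahedral coordination sphere.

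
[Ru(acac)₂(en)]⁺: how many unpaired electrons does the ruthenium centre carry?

Summing ligand charges against the +1 overall charge gives an oxidation state of +3 for ruthenium.
Group 8 minus oxidation state 3 gives a d⁵ configuration.
Counting donor atoms: 2×acetylacetonate (bidentate) → 4 donors; 1×ethylenediamine (bidentate) → 2 donors. Coordination number = 6.
The spin state decides the count: a 4d ion has a large Δₒ and is invariably low-spin.
An octahedral low-spin d⁵ ion is t₂g⁵e_g⁰, giving 1 unpaired electron.

1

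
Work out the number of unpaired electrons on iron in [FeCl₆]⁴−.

4

Each chloride is −1; balancing the −4 overall charge requires Fe(II).
Iron is a group-8 element; Fe(II) is therefore d⁶.
The spin state decides the count: Chloride is a weak-field ligand for a first-row metal, so the complex is high-spin.
An octahedral high-spin d⁶ ion is t₂g⁴e_g², giving 4 unpaired electrons.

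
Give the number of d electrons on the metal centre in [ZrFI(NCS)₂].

Each fluoride is −1; each iodide is −1; each isothiocyanate is −1; balancing the 0 overall charge requires Zr(IV).
Zr sits in group 4, so the d-electron count is 4 − 4 = 0.

d0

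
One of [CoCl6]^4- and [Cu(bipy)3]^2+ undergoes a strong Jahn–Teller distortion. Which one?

[CoCl6]^4-: Each chloride is −1; balancing the −4 overall charge requires Co(II). Co sits in group 9, so the d-electron count is 9 − 2 = 7. Chloride is a weak-field ligand for a first-row metal, so the complex is high-spin. The d⁷ configuration leaves the e_g set evenly filled (or empty) — no strong Jahn–Teller driving force.
[Cu(bipy)3]^2+: 2,2′-bipyridine is neutral; balancing the +2 overall charge requires Cu(II). Cu sits in group 11, so the d-electron count is 11 − 2 = 9. The t₂g⁶e_g³ configuration has an unevenly filled e_g set; the Jahn–Teller theorem predicts a tetragonal distortion (typically axial elongation) to lift the degeneracy.

[Cu(bipy)3]^2+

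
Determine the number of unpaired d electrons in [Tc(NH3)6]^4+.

Summing ligand charges against the +4 overall charge gives an oxidation state of +4 for technetium.
Tc sits in group 7, so the d-electron count is 7 − 4 = 3.
In an octahedral field the d³ configuration is t₂g³e_g⁰ (only one arrangement possible), giving 3 unpaired electrons.

3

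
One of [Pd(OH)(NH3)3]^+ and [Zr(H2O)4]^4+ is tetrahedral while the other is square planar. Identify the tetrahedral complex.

For [Pd(OH)(NH3)3]^+: Ligand charges: each hydroxide is −1; ammonia is neutral. With an overall charge of +1 the palladium centre must be in the +2 oxidation state. Group 10 minus oxidation state 2 gives a d⁸ configuration. A 4d d⁸ ion has a large crystal-field splitting; square planar leaves the high-energy d_{x²−y²} orbital empty and maximises CFSE. → square planar.
For [Zr(H2O)4]^4+: Summing ligand charges against the +4 overall charge gives an oxidation state of +4 for zirconium. Zr sits in group 4, so the d-electron count is 4 − 4 = 0. A d⁰ ion has no crystal-field stabilisation preference between square planar and tetrahedral, so four ligands adopt the sterically favoured tetrahedral geometry. → tetrahedral.

[Zr(H2O)4]^4+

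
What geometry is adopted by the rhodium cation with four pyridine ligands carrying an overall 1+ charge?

square planar

Summing ligand charges against the +1 overall charge gives an oxidation state of +1 for rhodium.
Group 9 minus oxidation state 1 gives a d⁸ configuration.
With 4 monodentate ligands the coordination number is 4.
A 4d d⁸ ion has a large crystal-field splitting; square planar leaves the high-energy d_{x²−y²} orbital empty and maximises CFSE.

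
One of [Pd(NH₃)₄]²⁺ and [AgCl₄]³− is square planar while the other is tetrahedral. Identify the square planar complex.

For [Pd(NH₃)₄]²⁺: Summing ligand charges against the +2 overall charge gives an oxidation state of +2 for palladium. Pd sits in group 10, so the d-electron count is 10 − 2 = 8. A 4d d⁸ ion has a large crystal-field splitting; square planar leaves the high-energy d_{x²−y²} orbital empty and maximises CFSE. → square planar.
For [AgCl₄]³−: Ligand charges: each chloride is −1. With an overall charge of −3 the silver centre must be in the +1 oxidation state. Group 11 minus oxidation state 1 gives a d¹⁰ configuration. A d¹⁰ ion has no crystal-field stabilisation preference between square planar and tetrahedral, so four ligands adopt the sterically favoured tetrahedral geometry. → tetrahedral.

[Pd(NH₃)₄]²⁺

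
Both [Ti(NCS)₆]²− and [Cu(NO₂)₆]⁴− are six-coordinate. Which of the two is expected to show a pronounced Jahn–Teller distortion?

[Ti(NCS)₆]²−: Each isothiocyanate is −1; balancing the −2 overall charge requires Ti(IV). Ti sits in group 4, so the d-electron count is 4 − 4 = 0. The d⁰ configuration leaves the e_g set evenly filled (or empty) — no strong Jahn–Teller driving force.
[Cu(NO₂)₆]⁴−: Ligand charges: each nitro (N-bound nitrite) is −1. With an overall charge of −4 the copper centre must be in the +2 oxidation state. Copper is a group-11 element; Cu(II) is therefore d⁹. The t₂g⁶e_g³ configuration has an unevenly filled e_g set; the Jahn–Teller theorem predicts a tetragonal distortion (typically axial elongation) to lift the degeneracy.

[Cu(NO₂)₆]⁴−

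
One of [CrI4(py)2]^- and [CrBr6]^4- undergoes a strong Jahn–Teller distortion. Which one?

[CrBr6]^4-

[CrI4(py)2]^-: Ligand charges: each iodide is −1; pyridine is neutral. With an overall charge of −1 the chromium centre must be in the +3 oxidation state. Chromium is a group-6 element; Cr(III) is therefore d³. The d³ configuration leaves the e_g set evenly filled (or empty) — no strong Jahn–Teller driving force.
[CrBr6]^4-: Each bromide is −1; balancing the −4 overall charge requires Cr(II). Group 6 minus oxidation state 2 gives a d⁴ configuration. Bromide is a weak-field ligand for a first-row metal, so the complex is high-spin. The t₂g³e_g¹ (high-spin) configuration has an unevenly filled e_g set; the Jahn–Teller theorem predicts a tetragonal distortion (typically axial elongation) to lift the degeneracy.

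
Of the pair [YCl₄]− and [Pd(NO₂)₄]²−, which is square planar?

For [YCl₄]−: Summing ligand charges against the −1 overall charge gives an oxidation state of +3 for yttrium. Y sits in group 3, so the d-electron count is 3 − 3 = 0. A d⁰ ion has no crystal-field stabilisation preference between square planar and tetrahedral, so four ligands adopt the sterically favoured tetrahedral geometry. → tetrahedral.
For [Pd(NO₂)₄]²−: Each nitro (N-bound nitrite) is −1; balancing the −2 overall charge requires Pd(II). Pd sits in group 10, so the d-electron count is 10 − 2 = 8. A 4d d⁸ ion has a large crystal-field splitting; square planar leaves the high-energy d_{x²−y²} orbital empty and maximises CFSE. → square planar.

[Pd(NO₂)₄]²−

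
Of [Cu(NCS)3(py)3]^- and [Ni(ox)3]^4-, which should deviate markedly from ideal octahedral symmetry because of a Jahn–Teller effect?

[Cu(NCS)3(py)3]^-: Ligand charges: each isothiocyanate is −1; pyridine is neutral. With an overall charge of −1 the copper centre must be in the +2 oxidation state. Group 11 minus oxidation state 2 gives a d⁹ configuration. The t₂g⁶e_g³ configuration has an unevenly filled e_g set; the Jahn–Teller theorem predicts a tetragonal distortion (typically axial elongation) to lift the degeneracy.
[Ni(ox)3]^4-: Summing ligand charges against the −4 overall charge gives an oxidation state of +2 for nickel. Ni sits in group 10, so the d-electron count is 10 − 2 = 8. The d⁸ configuration leaves the e_g set evenly filled (or empty) — no strong Jahn–Teller driving force.

[Cu(NCS)3(py)3]^-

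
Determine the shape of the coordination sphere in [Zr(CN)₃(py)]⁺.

Ligand charges: each cyanide is −1; pyridine is neutral. With an overall charge of +1 the zirconium centre must be in the +4 oxidation state.
Zr sits in group 4, so the d-electron count is 4 − 4 = 0.
With 4 monodentate ligands the coordination number is 4.
A d⁰ ion has no crystal-field stabilisation preference between square planar and tetrahedral, so four ligands adopt the sterically favoured tetrahedral geometry.

tetrahedral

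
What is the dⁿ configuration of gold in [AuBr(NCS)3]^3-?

d¹⁰

Summing ligand charges against the −3 overall charge gives an oxidation state of +1 for gold.
Gold is a group-11 element; Au(I) is therefore d¹⁰.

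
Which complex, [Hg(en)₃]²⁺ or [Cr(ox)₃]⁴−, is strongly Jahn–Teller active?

[Hg(en)₃]²⁺: Summing ligand charges against the +2 overall charge gives an oxidation state of +2 for mercury. Mercury is a group-12 element; Hg(II) is therefore d¹⁰. The d¹⁰ configuration leaves the e_g set evenly filled (or empty) — no strong Jahn–Teller driving force.
[Cr(ox)₃]⁴−: Each oxalate is −2; balancing the −4 overall charge requires Cr(II). Chromium is a group-6 element; Cr(II) is therefore d⁴. Oxalate is a weak-field ligand for a first-row metal, so the complex is high-spin. The t₂g³e_g¹ (high-spin) configuration has an unevenly filled e_g set; the Jahn–Teller theorem predicts a tetragonal distortion (typically axial elongation) to lift the degeneracy.

[Cr(ox)₃]⁴−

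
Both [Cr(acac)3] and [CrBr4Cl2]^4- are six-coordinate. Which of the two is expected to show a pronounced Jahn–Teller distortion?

[CrBr4Cl2]^4-

[Cr(acac)3]: Ligand charges: each acetylacetonate is −1. With an overall charge of 0 the chromium centre must be in the +3 oxidation state. Chromium is a group-6 element; Cr(III) is therefore d³. The d³ configuration leaves the e_g set evenly filled (or empty) — no strong Jahn–Teller driving force.
[CrBr4Cl2]^4-: Each bromide is −1; each chloride is −1; balancing the −4 overall charge requires Cr(II). Group 6 minus oxidation state 2 gives a d⁴ configuration. Bromide and chloride are weak-field ligands for a first-row metal, so the complex is high-spin. The t₂g³e_g¹ (high-spin) configuration has an unevenly filled e_g set; the Jahn–Teller theorem predicts a tetragonal distortion (typically axial elongation) to lift the degeneracy.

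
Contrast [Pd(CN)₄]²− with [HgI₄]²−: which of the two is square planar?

For [Pd(CN)₄]²−: Summing ligand charges against the −2 overall charge gives an oxidation state of +2 for palladium. Group 10 minus oxidation state 2 gives a d⁸ configuration. A 4d d⁸ ion has a large crystal-field splitting; square planar leaves the high-energy d_{x²−y²} orbital empty and maximises CFSE. → square planar.
For [HgI₄]²−: Summing ligand charges against the −2 overall charge gives an oxidation state of +2 for mercury. Group 12 minus oxidation state 2 gives a d¹⁰ configuration. A d¹⁰ ion has no crystal-field stabilisation preference between square planar and tetrahedral, so four ligands adopt the sterically favoured tetrahedral geometry. → tetrahedral.

[Pd(CN)₄]²−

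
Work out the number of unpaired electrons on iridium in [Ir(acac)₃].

Summing ligand charges against the 0 overall charge gives an oxidation state of +3 for iridium.
Iridium is a group-9 element; Ir(III) is therefore d⁶.
Counting donor atoms: 3×acetylacetonate (bidentate) → 6 donors. Coordination number = 6.
The spin state decides the count: a 5d ion has a large Δₒ and is invariably low-spin.
An octahedral low-spin d⁶ ion is t₂g⁶e_g⁰, giving 0 unpaired electrons.

0 unpaired electrons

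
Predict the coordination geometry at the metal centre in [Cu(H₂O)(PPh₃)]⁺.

linear

Water is neutral; triphenylphosphine is neutral; balancing the +1 overall charge requires Cu(I).
Cu sits in group 11, so the d-electron count is 11 − 1 = 10.
With 2 monodentate ligands the coordination number is 2.
A d¹⁰ ion with only two ligands adopts a linear arrangement (sp hybridisation; no CFSE preference).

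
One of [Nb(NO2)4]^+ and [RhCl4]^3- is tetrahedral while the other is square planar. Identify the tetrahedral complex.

For [Nb(NO2)4]^+: Summing ligand charges against the +1 overall charge gives an oxidation state of +5 for niobium. Group 5 minus oxidation state 5 gives a d⁰ configuration. A d⁰ ion has no crystal-field stabilisation preference between square planar and tetrahedral, so four ligands adopt the sterically favoured tetrahedral geometry. → tetrahedral.
For [RhCl4]^3-: Ligand charges: each chloride is −1. With an overall charge of −3 the rhodium centre must be in the +1 oxidation state. Group 9 minus oxidation state 1 gives a d⁸ configuration. A 4d d⁸ ion has a large crystal-field splitting; square planar leaves the high-energy d_{x²−y²} orbital empty and maximises CFSE. → square planar.

[Nb(NO2)4]^+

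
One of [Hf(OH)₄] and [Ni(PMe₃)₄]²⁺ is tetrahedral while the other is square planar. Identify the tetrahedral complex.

For [Hf(OH)₄]: Ligand charges: each hydroxide is −1. With an overall charge of 0 the hafnium centre must be in the +4 oxidation state. Hf sits in group 4, so the d-electron count is 4 − 4 = 0. A d⁰ ion has no crystal-field stabilisation preference between square planar and tetrahedral, so four ligands adopt the sterically favoured tetrahedral geometry. → tetrahedral.
For [Ni(PMe₃)₄]²⁺: Trimethylphosphine is neutral; balancing the +2 overall charge requires Ni(II). Ni sits in group 10, so the d-electron count is 10 − 2 = 8. Trimethylphosphine is a strong-field ligand (high in the spectrochemical series). A 3d d⁸ ion with strong-field ligands gains enough CFSE to favour square planar over tetrahedral. → square planar.

[Hf(OH)₄]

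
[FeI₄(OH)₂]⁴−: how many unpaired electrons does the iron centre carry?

Summing ligand charges against the −4 overall charge gives an oxidation state of +2 for iron.
Fe sits in group 8, so the d-electron count is 8 − 2 = 6.
The spin state decides the count: Hydroxide and iodide are weak-field ligands for a first-row metal, so the complex is high-spin.
An octahedral high-spin d⁶ ion is t₂g⁴e_g², giving 4 unpaired electrons.

4 unpaired electrons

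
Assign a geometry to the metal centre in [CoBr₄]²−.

Each bromide is −1; balancing the −2 overall charge requires Co(II).
Group 9 minus oxidation state 2 gives a d⁷ configuration.
With 4 monodentate ligands the coordination number is 4.
Bromide is a weak-field ligand.
For a high-spin 3d d⁷ ion with weak-field ligands the small Δₜ gives little square-planar CFSE advantage, so four ligands adopt the sterically favoured tetrahedral geometry.

tetrahedral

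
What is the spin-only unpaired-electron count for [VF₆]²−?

1

Each fluoride is −1; balancing the −2 overall charge requires V(IV).
Vanadium is a group-5 element; V(IV) is therefore d¹.
In an octahedral field the d¹ configuration is t₂g¹e_g⁰ (only one arrangement possible), giving 1 unpaired electron.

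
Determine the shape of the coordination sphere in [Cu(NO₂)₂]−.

linear

Ligand charges: each nitro (N-bound nitrite) is −1. With an overall charge of −1 the copper centre must be in the +1 oxidation state.
Cu sits in group 11, so the d-electron count is 11 − 1 = 10.
Coordination number: 2.
A d¹⁰ ion with only two ligands adopts a linear arrangement (sp hybridisation; no CFSE preference).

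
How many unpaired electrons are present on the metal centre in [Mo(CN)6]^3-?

3 unpaired electrons

Summing ligand charges against the −3 overall charge gives an oxidation state of +3 for molybdenum.
Group 6 minus oxidation state 3 gives a d³ configuration.
In an octahedral field the d³ configuration is t₂g³e_g⁰ (only one arrangement possible), giving 3 unpaired electrons.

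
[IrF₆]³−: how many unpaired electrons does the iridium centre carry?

Each fluoride is −1; balancing the −3 overall charge requires Ir(III).
Iridium is a group-9 element; Ir(III) is therefore d⁶.
The spin state decides the count: a 5d ion has a large Δₒ and is invariably low-spin.
An octahedral low-spin d⁶ ion is t₂g⁶e_g⁰, giving 0 unpaired electrons.

0 unpaired electrons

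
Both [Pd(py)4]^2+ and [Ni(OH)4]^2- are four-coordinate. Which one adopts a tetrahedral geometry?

For [Pd(py)4]^2+: Summing ligand charges against the +2 overall charge gives an oxidation state of +2 for palladium. Pd sits in group 10, so the d-electron count is 10 − 2 = 8. A 4d d⁸ ion has a large crystal-field splitting; square planar leaves the high-energy d_{x²−y²} orbital empty and maximises CFSE. → square planar.
For [Ni(OH)4]^2-: Summing ligand charges against the −2 overall charge gives an oxidation state of +2 for nickel. Ni sits in group 10, so the d-electron count is 10 − 2 = 8. Hydroxide is a weak-field ligand. With weak-field ligands the CFSE gain from square planar is small, so a 3d d⁸ ion takes the sterically preferred tetrahedral geometry. → tetrahedral.

[Ni(OH)4]^2-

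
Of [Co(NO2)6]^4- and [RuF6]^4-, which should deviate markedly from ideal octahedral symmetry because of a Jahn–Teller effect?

[Co(NO2)6]^4-

[Co(NO2)6]^4-: Summing ligand charges against the −4 overall charge gives an oxidation state of +2 for cobalt. Cobalt is a group-9 element; Co(II) is therefore d⁷. Nitro (N-bound nitrite) is a strong-field ligand (high in the spectrochemical series) for a first-row metal, so the complex is low-spin. The t₂g⁶e_g¹ (low-spin) configuration has an unevenly filled e_g set; the Jahn–Teller theorem predicts a tetragonal distortion (typically axial elongation) to lift the degeneracy.
[RuF6]^4-: Each fluoride is −1; balancing the −4 overall charge requires Ru(II). Group 8 minus oxidation state 2 gives a d⁶ configuration. A 4d ion has a large Δₒ and is invariably low-spin. The d⁶ configuration leaves the e_g set evenly filled (or empty) — no strong Jahn–Teller driving force.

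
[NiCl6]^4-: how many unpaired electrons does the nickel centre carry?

2

Summing ligand charges against the −4 overall charge gives an oxidation state of +2 for nickel.
Ni sits in group 10, so the d-electron count is 10 − 2 = 8.
In an octahedral field the d⁸ configuration is t₂g⁶e_g² (only one arrangement possible), giving 2 unpaired electrons.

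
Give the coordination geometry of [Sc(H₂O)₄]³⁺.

tetrahedral

Water is neutral; balancing the +3 overall charge requires Sc(III).
Scandium is a group-3 element; Sc(III) is therefore d⁰.
Coordination number: 4.
A d⁰ ion has no crystal-field stabilisation preference between square planar and tetrahedral, so four ligands adopt the sterically favoured tetrahedral geometry.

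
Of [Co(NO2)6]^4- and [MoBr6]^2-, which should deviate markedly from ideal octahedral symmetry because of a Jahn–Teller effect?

[Co(NO2)6]^4-: Each nitro (N-bound nitrite) is −1; balancing the −4 overall charge requires Co(II). Group 9 minus oxidation state 2 gives a d⁷ configuration. Nitro (N-bound nitrite) is a strong-field ligand (high in the spectrochemical series) for a first-row metal, so the complex is low-spin. The t₂g⁶e_g¹ (low-spin) configuration has an unevenly filled e_g set; the Jahn–Teller theorem predicts a tetragonal distortion (typically axial elongation) to lift the degeneracy.
[MoBr6]^2-: Each bromide is −1; balancing the −2 overall charge requires Mo(IV). Mo sits in group 6, so the d-electron count is 6 − 4 = 2. The d² configuration leaves the e_g set evenly filled (or empty) — no strong Jahn–Teller driving force.

[Co(NO2)6]^4-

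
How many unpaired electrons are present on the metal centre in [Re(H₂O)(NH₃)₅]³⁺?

2

Ligand charges: water is neutral; ammonia is neutral. With an overall charge of +3 the rhenium centre must be in the +3 oxidation state.
Group 7 minus oxidation state 3 gives a d⁴ configuration.
The spin state decides the count: a 5d ion has a large Δₒ and is invariably low-spin.
An octahedral low-spin d⁴ ion is t₂g⁴e_g⁰, giving 2 unpaired electrons.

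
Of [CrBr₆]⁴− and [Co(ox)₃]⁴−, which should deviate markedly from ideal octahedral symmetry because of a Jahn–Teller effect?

[CrBr₆]⁴−: Ligand charges: each bromide is −1. With an overall charge of −4 the chromium centre must be in the +2 oxidation state. Chromium is a group-6 element; Cr(II) is therefore d⁴. Bromide is a weak-field ligand for a first-row metal, so the complex is high-spin. The t₂g³e_g¹ (high-spin) configuration has an unevenly filled e_g set; the Jahn–Teller theorem predicts a tetragonal distortion (typically axial elongation) to lift the degeneracy.
[Co(ox)₃]⁴−: Ligand charges: each oxalate is −2. With an overall charge of −4 the cobalt centre must be in the +2 oxidation state. Cobalt is a group-9 element; Co(II) is therefore d⁷. Oxalate is a weak-field ligand for a first-row metal, so the complex is high-spin. The d⁷ configuration leaves the e_g set evenly filled (or empty) — no strong Jahn–Teller driving force.

[CrBr₆]⁴−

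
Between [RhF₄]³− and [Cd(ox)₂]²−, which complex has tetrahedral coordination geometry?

[Cd(ox)₂]²−

For [RhF₄]³−: Each fluoride is −1; balancing the −3 overall charge requires Rh(I). Rh sits in group 9, so the d-electron count is 9 − 1 = 8. A 4d d⁸ ion has a large crystal-field splitting; square planar leaves the high-energy d_{x²−y²} orbital empty and maximises CFSE. → square planar.
For [Cd(ox)₂]²−: Ligand charges: each oxalate is −2. With an overall charge of −2 the cadmium centre must be in the +2 oxidation state. Cd sits in group 12, so the d-electron count is 12 − 2 = 10. A d¹⁰ ion has no crystal-field stabilisation preference between square planar and tetrahedral, so four ligands adopt the sterically favoured tetrahedral geometry. → tetrahedral.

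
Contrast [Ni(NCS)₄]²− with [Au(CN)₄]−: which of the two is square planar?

For [Ni(NCS)₄]²−: Each isothiocyanate is −1; balancing the −2 overall charge requires Ni(II). Group 10 minus oxidation state 2 gives a d⁸ configuration. Isothiocyanate is a weak-field ligand. With weak-field ligands the CFSE gain from square planar is small, so a 3d d⁸ ion takes the sterically preferred tetrahedral geometry. → tetrahedral.
For [Au(CN)₄]−: Each cyanide is −1; balancing the −1 overall charge requires Au(III). Group 11 minus oxidation state 3 gives a d⁸ configuration. A 5d d⁸ ion has a large crystal-field splitting; square planar leaves the high-energy d_{x²−y²} orbital empty and maximises CFSE. → square planar.

[Au(CN)₄]−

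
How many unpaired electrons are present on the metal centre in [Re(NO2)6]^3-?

2 unpaired electrons

Summing ligand charges against the −3 overall charge gives an oxidation state of +3 for rhenium.
Group 7 minus oxidation state 3 gives a d⁴ configuration.
The spin state decides the count: a 5d ion has a large Δₒ and is invariably low-spin.
An octahedral low-spin d⁴ ion is t₂g⁴e_g⁰, giving 2 unpaired electrons.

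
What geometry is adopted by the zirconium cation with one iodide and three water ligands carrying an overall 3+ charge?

tetrahedral

Each iodide is −1; water is neutral; balancing the +3 overall charge requires Zr(IV).
Zr sits in group 4, so the d-electron count is 4 − 4 = 0.
Coordination number: 4.
A d⁰ ion has no crystal-field stabilisation preference between square planar and tetrahedral, so four ligands adopt the sterically favoured tetrahedral geometry.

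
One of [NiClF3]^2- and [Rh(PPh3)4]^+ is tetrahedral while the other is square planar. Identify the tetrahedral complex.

For [NiClF3]^2-: Each chloride is −1; each fluoride is −1; balancing the −2 overall charge requires Ni(II). Nickel is a group-10 element; Ni(II) is therefore d⁸. Chloride and fluoride are weak-field ligands. With weak-field ligands the CFSE gain from square planar is small, so a 3d d⁸ ion takes the sterically preferred tetrahedral geometry. → tetrahedral.
For [Rh(PPh3)4]^+: Summing ligand charges against the +1 overall charge gives an oxidation state of +1 for rhodium. Group 9 minus oxidation state 1 gives a d⁸ configuration. A 4d d⁸ ion has a large crystal-field splitting; square planar leaves the high-energy d_{x²−y²} orbital empty and maximises CFSE. → square planar.

[NiClF3]^2-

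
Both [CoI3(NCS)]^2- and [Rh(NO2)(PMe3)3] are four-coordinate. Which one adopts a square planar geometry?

For [CoI3(NCS)]^2-: Ligand charges: each iodide is −1; each isothiocyanate is −1. With an overall charge of −2 the cobalt centre must be in the +2 oxidation state. Co sits in group 9, so the d-electron count is 9 − 2 = 7. For a high-spin 3d d⁷ ion with weak-field ligands the small Δₜ gives little square-planar CFSE advantage, so four ligands adopt the sterically favoured tetrahedral geometry. → tetrahedral.
For [Rh(NO2)(PMe3)3]: Each nitro (N-bound nitrite) is −1; trimethylphosphine is neutral; balancing the 0 overall charge requires Rh(I). Group 9 minus oxidation state 1 gives a d⁸ configuration. A 4d d⁸ ion has a large crystal-field splitting; square planar leaves the high-energy d_{x²−y²} orbital empty and maximises CFSE. → square planar.

[Rh(NO2)(PMe3)3]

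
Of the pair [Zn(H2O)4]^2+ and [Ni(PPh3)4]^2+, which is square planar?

For [Zn(H2O)4]^2+: Ligand charges: water is neutral. With an overall charge of +2 the zinc centre must be in the +2 oxidation state. Group 12 minus oxidation state 2 gives a d¹⁰ configuration. A d¹⁰ ion has no crystal-field stabilisation preference between square planar and tetrahedral, so four ligands adopt the sterically favoured tetrahedral geometry. → tetrahedral.
For [Ni(PPh3)4]^2+: Ligand charges: triphenylphosphine is neutral. With an overall charge of +2 the nickel centre must be in the +2 oxidation state. Group 10 minus oxidation state 2 gives a d⁸ configuration. Triphenylphosphine is a strong-field ligand (high in the spectrochemical series). A 3d d⁸ ion with strong-field ligands gains enough CFSE to favour square planar over tetrahedral. → square planar.

[Ni(PPh3)4]^2+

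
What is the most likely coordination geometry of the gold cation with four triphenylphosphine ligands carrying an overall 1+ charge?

Triphenylphosphine is neutral; balancing the +1 overall charge requires Au(I).
Gold is a group-11 element; Au(I) is therefore d¹⁰.
Coordination number: 4.
A d¹⁰ ion has no crystal-field stabilisation preference between square planar and tetrahedral, so four ligands adopt the sterically favoured tetrahedral geometry.

tetrahedral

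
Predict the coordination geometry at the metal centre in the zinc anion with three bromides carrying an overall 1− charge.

Summing ligand charges against the −1 overall charge gives an oxidation state of +2 for zinc.
Zn sits in group 12, so the d-electron count is 12 − 2 = 10.
With 3 monodentate ligands the coordination number is 3.
Three ligands around a d¹⁰ centre minimise repulsion in a trigonal-planar arrangement.

trigonal planar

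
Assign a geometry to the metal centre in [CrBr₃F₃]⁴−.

octahedral

Each bromide is −1; each fluoride is −1; balancing the −4 overall charge requires Cr(II).
Cr sits in group 6, so the d-electron count is 6 − 2 = 4.
With 6 monodentate ligands the coordination number is 6.
Six donors around a single metal centre give an octahedral coordination sphere.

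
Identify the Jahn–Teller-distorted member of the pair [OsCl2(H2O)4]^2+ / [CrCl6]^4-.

[OsCl2(H2O)4]^2+: Summing ligand charges against the +2 overall charge gives an oxidation state of +4 for osmium. Os sits in group 8, so the d-electron count is 8 − 4 = 4. A 5d ion has a large Δₒ and is invariably low-spin. The d⁴ configuration leaves the e_g set evenly filled (or empty) — no strong Jahn–Teller driving force.
[CrCl6]^4-: Each chloride is −1; balancing the −4 overall charge requires Cr(II). Group 6 minus oxidation state 2 gives a d⁴ configuration. Chloride is a weak-field ligand for a first-row metal, so the complex is high-spin. The t₂g³e_g¹ (high-spin) configuration has an unevenly filled e_g set; the Jahn–Teller theorem predicts a tetragonal distortion (typically axial elongation) to lift the degeneracy.

[CrCl6]^4-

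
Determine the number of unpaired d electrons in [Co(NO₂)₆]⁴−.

1

Ligand charges: each nitro (N-bound nitrite) is −1. With an overall charge of −4 the cobalt centre must be in the +2 oxidation state.
Group 9 minus oxidation state 2 gives a d⁷ configuration.
The spin state decides the count: Nitro (N-bound nitrite) is a strong-field ligand (high in the spectrochemical series) for a first-row metal, so the complex is low-spin.
An octahedral low-spin d⁷ ion is t₂g⁶e_g¹, giving 1 unpaired electron.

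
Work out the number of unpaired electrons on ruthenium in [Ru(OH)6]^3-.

Ligand charges: each hydroxide is −1. With an overall charge of −3 the ruthenium centre must be in the +3 oxidation state.
Ru sits in group 8, so the d-electron count is 8 − 3 = 5.
The spin state decides the count: a 4d ion has a large Δₒ and is invariably low-spin.
An octahedral low-spin d⁵ ion is t₂g⁵e_g⁰, giving 1 unpaired electron.

1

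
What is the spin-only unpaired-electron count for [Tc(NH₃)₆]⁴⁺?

3

Ligand charges: ammonia is neutral. With an overall charge of +4 the technetium centre must be in the +4 oxidation state.
Technetium is a group-7 element; Tc(IV) is therefore d³.
In an octahedral field the d³ configuration is t₂g³e_g⁰ (only one arrangement possible), giving 3 unpaired electrons.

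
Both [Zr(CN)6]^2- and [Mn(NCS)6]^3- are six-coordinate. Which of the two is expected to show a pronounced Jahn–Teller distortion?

[Mn(NCS)6]^3-

[Zr(CN)6]^2-: Ligand charges: each cyanide is −1. With an overall charge of −2 the zirconium centre must be in the +4 oxidation state. Group 4 minus oxidation state 4 gives a d⁰ configuration. The d⁰ configuration leaves the e_g set evenly filled (or empty) — no strong Jahn–Teller driving force.
[Mn(NCS)6]^3-: Summing ligand charges against the −3 overall charge gives an oxidation state of +3 for manganese. Manganese is a group-7 element; Mn(III) is therefore d⁴. Isothiocyanate is a weak-field ligand for a first-row metal, so the complex is high-spin. The t₂g³e_g¹ (high-spin) configuration has an unevenly filled e_g set; the Jahn–Teller theorem predicts a tetragonal distortion (typically axial elongation) to lift the degeneracy.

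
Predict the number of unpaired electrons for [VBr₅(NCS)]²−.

1 unpaired electron

Each bromide is −1; each isothiocyanate is −1; balancing the −2 overall charge requires V(IV).
V sits in group 5, so the d-electron count is 5 − 4 = 1.
In an octahedral field the d¹ configuration is t₂g¹e_g⁰ (only one arrangement possible), giving 1 unpaired electron.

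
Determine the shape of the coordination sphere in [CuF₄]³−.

Summing ligand charges against the −3 overall charge gives an oxidation state of +1 for copper.
Group 11 minus oxidation state 1 gives a d¹⁰ configuration.
With 4 monodentate ligands the coordination number is 4.
A d¹⁰ ion has no crystal-field stabilisation preference between square planar and tetrahedral, so four ligands adopt the sterically favoured tetrahedral geometry.

tetrahedral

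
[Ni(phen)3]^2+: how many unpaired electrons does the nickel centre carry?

2 unpaired electrons

Ligand charges: 1,10-phenanthroline is neutral. With an overall charge of +2 the nickel centre must be in the +2 oxidation state.
Ni sits in group 10, so the d-electron count is 10 − 2 = 8.
Counting donor atoms: 3×1,10-phenanthroline (bidentate) → 6 donors. Coordination number = 6.
In an octahedral field the d⁸ configuration is t₂g⁶e_g² (only one arrangement possible), giving 2 unpaired electrons.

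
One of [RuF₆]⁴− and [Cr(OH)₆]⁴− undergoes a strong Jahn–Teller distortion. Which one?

[RuF₆]⁴−: Each fluoride is −1; balancing the −4 overall charge requires Ru(II). Ru sits in group 8, so the d-electron count is 8 − 2 = 6. A 4d ion has a large Δₒ and is invariably low-spin. The d⁶ configuration leaves the e_g set evenly filled (or empty) — no strong Jahn–Teller driving force.
[Cr(OH)₆]⁴−: Summing ligand charges against the −4 overall charge gives an oxidation state of +2 for chromium. Chromium is a group-6 element; Cr(II) is therefore d⁴. Hydroxide is a weak-field ligand for a first-row metal, so the complex is high-spin. The t₂g³e_g¹ (high-spin) configuration has an unevenly filled e_g set; the Jahn–Teller theorem predicts a tetragonal distortion (typically axial elongation) to lift the degeneracy.

[Cr(OH)₆]⁴−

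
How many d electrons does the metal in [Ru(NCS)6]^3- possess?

d⁵

Each isothiocyanate is −1; balancing the −3 overall charge requires Ru(III).
Group 8 minus oxidation state 3 gives a d⁵ configuration.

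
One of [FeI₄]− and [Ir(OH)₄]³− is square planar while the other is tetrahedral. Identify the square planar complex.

For [FeI₄]−: Ligand charges: each iodide is −1. With an overall charge of −1 the iron centre must be in the +3 oxidation state. Group 8 minus oxidation state 3 gives a d⁵ configuration. A high-spin d⁵ ion has zero CFSE in either geometry, so four ligands adopt the sterically favoured tetrahedral geometry. → tetrahedral.
For [Ir(OH)₄]³−: Summing ligand charges against the −3 overall charge gives an oxidation state of +1 for iridium. Iridium is a group-9 element; Ir(I) is therefore d⁸. A 5d d⁸ ion has a large crystal-field splitting; square planar leaves the high-energy d_{x²−y²} orbital empty and maximises CFSE. → square planar.

[Ir(OH)₄]³−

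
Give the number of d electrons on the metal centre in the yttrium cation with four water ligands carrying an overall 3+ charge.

d0

Water is neutral; balancing the +3 overall charge requires Y(III).
Group 3 minus oxidation state 3 gives a d⁰ configuration.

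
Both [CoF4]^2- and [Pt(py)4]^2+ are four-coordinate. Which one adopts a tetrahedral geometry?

[CoF4]^2-

For [CoF4]^2-: Ligand charges: each fluoride is −1. With an overall charge of −2 the cobalt centre must be in the +2 oxidation state. Group 9 minus oxidation state 2 gives a d⁷ configuration. For a high-spin 3d d⁷ ion with weak-field ligands the small Δₜ gives little square-planar CFSE advantage, so four ligands adopt the sterically favoured tetrahedral geometry. → tetrahedral.
For [Pt(py)4]^2+: Ligand charges: pyridine is neutral. With an overall charge of +2 the platinum centre must be in the +2 oxidation state. Pt sits in group 10, so the d-electron count is 10 − 2 = 8. A 5d d⁸ ion has a large crystal-field splitting; square planar leaves the high-energy d_{x²−y²} orbital empty and maximises CFSE. → square planar.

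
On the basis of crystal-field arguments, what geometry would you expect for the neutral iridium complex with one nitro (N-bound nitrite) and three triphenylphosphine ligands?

square planar

Each nitro (N-bound nitrite) is −1; triphenylphosphine is neutral; balancing the 0 overall charge requires Ir(I).
Group 9 minus oxidation state 1 gives a d⁸ configuration.
Coordination number: 4.
A 5d d⁸ ion has a large crystal-field splitting; square planar leaves the high-energy d_{x²−y²} orbital empty and maximises CFSE.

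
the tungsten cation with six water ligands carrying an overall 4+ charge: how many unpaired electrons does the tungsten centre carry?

Ligand charges: water is neutral. With an overall charge of +4 the tungsten centre must be in the +4 oxidation state.
Tungsten is a group-6 element; W(IV) is therefore d².
In an octahedral field the d² configuration is t₂g²e_g⁰ (only one arrangement possible), giving 2 unpaired electrons.

2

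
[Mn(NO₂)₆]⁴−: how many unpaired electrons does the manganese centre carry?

Summing ligand charges against the −4 overall charge gives an oxidation state of +2 for manganese.
Mn sits in group 7, so the d-electron count is 7 − 2 = 5.
The spin state decides the count: Nitro (N-bound nitrite) is a strong-field ligand (high in the spectrochemical series) for a first-row metal, so the complex is low-spin.
An octahedral low-spin d⁵ ion is t₂g⁵e_g⁰, giving 1 unpaired electron.

1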